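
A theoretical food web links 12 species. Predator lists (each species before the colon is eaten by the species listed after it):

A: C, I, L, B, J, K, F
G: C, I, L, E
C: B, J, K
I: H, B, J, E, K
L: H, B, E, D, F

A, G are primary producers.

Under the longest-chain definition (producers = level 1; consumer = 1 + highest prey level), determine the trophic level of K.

A is a producer → level 1.
C eats A (level 1); other prey at levels: G 1 → level 2.
K eats C (level 2); other prey at levels: A 1, I 2 → level 3.

Trophic level 3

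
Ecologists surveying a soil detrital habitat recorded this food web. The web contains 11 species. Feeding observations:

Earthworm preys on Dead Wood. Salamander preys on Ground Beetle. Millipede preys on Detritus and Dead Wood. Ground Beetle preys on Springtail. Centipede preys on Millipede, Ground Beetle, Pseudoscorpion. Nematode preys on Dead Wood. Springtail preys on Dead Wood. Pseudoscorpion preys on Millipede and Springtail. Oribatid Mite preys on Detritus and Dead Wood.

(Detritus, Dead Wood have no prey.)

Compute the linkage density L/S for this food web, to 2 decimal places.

L/S = 1.27

There are L = 14 links among S = 11 species.
L/S = 14/11 = 1.2727 ≈ 1.27.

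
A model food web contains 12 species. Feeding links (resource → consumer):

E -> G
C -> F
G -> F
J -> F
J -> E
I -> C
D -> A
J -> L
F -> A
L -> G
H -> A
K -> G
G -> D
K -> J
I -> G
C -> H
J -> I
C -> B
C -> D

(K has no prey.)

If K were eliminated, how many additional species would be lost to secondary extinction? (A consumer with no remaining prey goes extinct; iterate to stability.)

Remove K.
Round 1: J (all prey gone) → extinct.
Round 2: E (all prey gone), I (all prey gone), L (all prey gone) → extinct.
Round 3: G (all prey gone), C (all prey gone) → extinct.
Round 4: B (all prey gone), H (all prey gone), D (all prey gone), F (all prey gone) → extinct.
Round 5: A (all prey gone) → extinct.
No further losses. Total secondary extinctions: 11.

11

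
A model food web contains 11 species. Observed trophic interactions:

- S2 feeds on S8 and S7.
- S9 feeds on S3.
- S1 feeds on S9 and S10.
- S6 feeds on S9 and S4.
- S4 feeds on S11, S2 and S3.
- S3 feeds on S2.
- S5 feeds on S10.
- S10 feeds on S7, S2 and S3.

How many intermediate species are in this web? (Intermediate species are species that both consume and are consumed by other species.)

Intermediate species (has both prey and predators): S2, S3, S9, S4, S10.
Count: 5.

5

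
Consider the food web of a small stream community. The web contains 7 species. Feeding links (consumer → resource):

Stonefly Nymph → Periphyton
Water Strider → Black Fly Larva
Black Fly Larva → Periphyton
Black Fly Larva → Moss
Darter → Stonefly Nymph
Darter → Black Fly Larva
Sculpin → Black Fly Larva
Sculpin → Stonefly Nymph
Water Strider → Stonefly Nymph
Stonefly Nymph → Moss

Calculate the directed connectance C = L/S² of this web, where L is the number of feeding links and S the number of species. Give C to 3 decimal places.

C = 0.204

The web has S = 7 species and L = 10 feeding links.
C = L / S² = 10 / 49 = 0.2041 ≈ 0.204.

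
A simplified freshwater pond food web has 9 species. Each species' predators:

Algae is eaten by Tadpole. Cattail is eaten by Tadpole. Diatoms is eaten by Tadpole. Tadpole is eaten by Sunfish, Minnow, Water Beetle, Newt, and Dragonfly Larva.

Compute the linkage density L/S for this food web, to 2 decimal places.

L/S = 0.89

There are L = 8 links among S = 9 species.
L/S = 8/9 = 0.8889 ≈ 0.89.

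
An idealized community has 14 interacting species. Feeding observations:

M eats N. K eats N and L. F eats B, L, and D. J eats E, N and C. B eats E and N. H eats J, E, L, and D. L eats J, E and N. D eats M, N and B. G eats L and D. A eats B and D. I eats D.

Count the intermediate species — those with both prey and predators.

5

Intermediate species (has both prey and predators): B, J, M, L, D.
Count: 5.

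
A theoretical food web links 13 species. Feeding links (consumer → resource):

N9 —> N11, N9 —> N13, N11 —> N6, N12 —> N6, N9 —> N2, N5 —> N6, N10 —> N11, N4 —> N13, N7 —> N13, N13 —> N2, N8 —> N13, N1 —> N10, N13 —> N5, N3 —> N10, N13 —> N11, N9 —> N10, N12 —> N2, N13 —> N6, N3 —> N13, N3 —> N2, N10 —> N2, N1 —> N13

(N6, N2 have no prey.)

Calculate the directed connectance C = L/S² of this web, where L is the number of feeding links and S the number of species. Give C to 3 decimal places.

The web has S = 13 species and L = 22 feeding links.
C = L / S² = 22 / 169 = 0.1302 ≈ 0.130.

C = 0.130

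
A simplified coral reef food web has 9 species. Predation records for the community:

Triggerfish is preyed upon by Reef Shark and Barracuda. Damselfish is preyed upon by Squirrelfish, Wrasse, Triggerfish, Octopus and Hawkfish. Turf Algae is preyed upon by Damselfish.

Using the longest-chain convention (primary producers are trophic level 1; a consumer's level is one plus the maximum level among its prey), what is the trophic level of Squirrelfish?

Trophic level 3

Turf Algae is a producer → level 1.
Damselfish eats Turf Algae → level 2.
Squirrelfish eats Damselfish → level 3.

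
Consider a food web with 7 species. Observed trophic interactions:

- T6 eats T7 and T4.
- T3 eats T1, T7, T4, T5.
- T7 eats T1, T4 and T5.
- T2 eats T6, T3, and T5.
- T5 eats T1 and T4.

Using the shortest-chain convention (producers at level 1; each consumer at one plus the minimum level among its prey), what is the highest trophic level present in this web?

3

Producers (level 1): T1, T4.
Following each consumer down to its lowest-level prey: T1 → T5 → T2 (levels 1 through 3).
All prey of T2 (T5 2, T6 2, T3 2) are at level 2 or above, so T2 is at level 1 + 2 = 3.
Every consumer has at least one prey at level 2 or below, so none exceeds level 3.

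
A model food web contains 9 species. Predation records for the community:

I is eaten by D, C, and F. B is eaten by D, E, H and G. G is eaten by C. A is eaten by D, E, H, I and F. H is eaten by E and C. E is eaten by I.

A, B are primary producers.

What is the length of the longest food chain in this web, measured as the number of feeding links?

One longest chain: A → H → E → I → F.
It has 5 species and 4 links.

4 links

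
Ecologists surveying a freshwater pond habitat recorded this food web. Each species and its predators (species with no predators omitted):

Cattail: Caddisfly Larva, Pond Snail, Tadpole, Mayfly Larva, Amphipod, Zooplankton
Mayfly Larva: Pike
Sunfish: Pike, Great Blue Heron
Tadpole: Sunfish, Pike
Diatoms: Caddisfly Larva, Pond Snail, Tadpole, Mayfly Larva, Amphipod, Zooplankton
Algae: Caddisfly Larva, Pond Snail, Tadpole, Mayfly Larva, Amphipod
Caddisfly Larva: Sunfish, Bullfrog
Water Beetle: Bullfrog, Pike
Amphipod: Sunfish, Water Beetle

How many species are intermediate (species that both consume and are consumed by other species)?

6

Intermediate species (has both prey and predators): Caddisfly Larva, Tadpole, Mayfly Larva, Amphipod, Sunfish, Water Beetle.
Count: 6.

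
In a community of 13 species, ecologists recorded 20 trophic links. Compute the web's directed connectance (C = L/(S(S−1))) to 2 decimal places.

The web has S = 13 species and L = 20 feeding links.
C = L / (S(S−1)) = 20 / 156 = 0.1282 ≈ 0.13.

C = 0.13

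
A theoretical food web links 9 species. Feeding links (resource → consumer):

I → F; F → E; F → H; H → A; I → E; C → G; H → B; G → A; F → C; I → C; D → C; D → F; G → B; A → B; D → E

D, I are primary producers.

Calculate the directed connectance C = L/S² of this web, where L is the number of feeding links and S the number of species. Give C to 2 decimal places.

The web has S = 9 species and L = 15 feeding links.
C = L / S² = 15 / 81 = 0.1852 ≈ 0.19.

C = 0.19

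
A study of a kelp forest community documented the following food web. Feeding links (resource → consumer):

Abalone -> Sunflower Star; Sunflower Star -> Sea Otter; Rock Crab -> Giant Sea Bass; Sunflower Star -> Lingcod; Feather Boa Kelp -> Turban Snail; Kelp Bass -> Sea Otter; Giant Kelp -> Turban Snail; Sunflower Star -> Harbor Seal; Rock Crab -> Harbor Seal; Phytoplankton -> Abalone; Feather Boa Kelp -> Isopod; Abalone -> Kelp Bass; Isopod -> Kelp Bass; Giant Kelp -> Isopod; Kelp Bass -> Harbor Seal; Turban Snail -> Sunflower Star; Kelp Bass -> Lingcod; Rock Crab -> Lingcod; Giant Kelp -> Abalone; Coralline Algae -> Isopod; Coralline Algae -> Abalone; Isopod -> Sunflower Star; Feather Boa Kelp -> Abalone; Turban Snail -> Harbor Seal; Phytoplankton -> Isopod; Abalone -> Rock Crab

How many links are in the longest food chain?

One longest chain: Feather Boa Kelp → Abalone → Sunflower Star → Lingcod.
It has 4 species and 3 links.

3 links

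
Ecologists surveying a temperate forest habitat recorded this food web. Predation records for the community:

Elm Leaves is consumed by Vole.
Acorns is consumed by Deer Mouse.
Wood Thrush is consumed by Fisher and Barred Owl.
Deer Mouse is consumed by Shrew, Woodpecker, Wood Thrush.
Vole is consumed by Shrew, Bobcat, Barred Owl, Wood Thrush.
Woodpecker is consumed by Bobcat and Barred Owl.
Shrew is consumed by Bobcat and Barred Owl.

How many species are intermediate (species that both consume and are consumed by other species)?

5

Intermediate species (has both prey and predators): Deer Mouse, Vole, Shrew, Woodpecker, Wood Thrush.
Count: 5.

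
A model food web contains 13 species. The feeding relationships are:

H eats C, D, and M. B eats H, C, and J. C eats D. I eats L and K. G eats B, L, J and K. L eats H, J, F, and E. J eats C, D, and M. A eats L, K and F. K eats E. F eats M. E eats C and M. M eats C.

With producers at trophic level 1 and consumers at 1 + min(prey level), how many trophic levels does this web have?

4

Producers (level 1): D.
Following each consumer down to its lowest-level prey: D → H → L → A (levels 1 through 4).
All prey of A (L 3, K 4, F 4) are at level 3 or above, so A is at level 1 + 3 = 4.
Every consumer has at least one prey at level 3 or below, so none exceeds level 4.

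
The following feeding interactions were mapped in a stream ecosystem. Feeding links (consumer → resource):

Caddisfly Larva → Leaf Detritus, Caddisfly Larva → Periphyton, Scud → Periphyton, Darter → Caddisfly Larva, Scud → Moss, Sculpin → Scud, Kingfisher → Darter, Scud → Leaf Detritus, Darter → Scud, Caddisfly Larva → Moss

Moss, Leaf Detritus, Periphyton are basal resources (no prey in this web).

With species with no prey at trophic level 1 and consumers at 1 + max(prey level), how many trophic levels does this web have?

4

Basal resources (level 1): Moss, Leaf Detritus, Periphyton.
Moss → Caddisfly Larva → Darter → Kingfisher gives Kingfisher level 4.
No species has a prey at level 4, so no species reaches level 5.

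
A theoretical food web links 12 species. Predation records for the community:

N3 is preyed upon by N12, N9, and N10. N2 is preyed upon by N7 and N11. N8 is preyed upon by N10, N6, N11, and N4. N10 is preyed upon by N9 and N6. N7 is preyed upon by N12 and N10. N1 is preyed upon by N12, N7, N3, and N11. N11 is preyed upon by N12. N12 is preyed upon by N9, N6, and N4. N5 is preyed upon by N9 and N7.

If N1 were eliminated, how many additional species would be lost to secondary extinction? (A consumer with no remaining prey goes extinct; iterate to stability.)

Remove N1.
Round 1: N3 (all prey gone) → extinct.
No further losses. Total secondary extinctions: 1.

1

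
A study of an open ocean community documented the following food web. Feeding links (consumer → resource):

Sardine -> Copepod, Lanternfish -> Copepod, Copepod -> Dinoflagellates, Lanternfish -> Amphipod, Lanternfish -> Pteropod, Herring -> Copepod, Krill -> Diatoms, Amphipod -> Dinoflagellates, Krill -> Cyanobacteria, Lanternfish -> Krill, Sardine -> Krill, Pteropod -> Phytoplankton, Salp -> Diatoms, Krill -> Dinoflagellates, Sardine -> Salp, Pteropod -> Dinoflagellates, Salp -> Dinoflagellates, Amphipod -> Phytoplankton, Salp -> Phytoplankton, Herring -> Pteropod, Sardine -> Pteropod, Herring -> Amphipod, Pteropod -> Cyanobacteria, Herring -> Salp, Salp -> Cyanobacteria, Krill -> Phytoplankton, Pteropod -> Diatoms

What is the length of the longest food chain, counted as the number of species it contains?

3 species

One longest chain: Diatoms → Pteropod → Sardine.
It has 3 species and 2 links.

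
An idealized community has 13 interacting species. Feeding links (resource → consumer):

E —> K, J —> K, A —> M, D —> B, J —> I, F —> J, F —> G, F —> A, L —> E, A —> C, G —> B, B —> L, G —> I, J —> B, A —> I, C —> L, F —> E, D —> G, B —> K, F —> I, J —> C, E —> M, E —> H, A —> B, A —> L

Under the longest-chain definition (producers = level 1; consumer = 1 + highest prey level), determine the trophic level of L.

F is a producer → level 1.
A eats F → level 2.
B eats A (level 2); other prey at levels: D 1, G 2, J 2 → level 3.
L eats B (level 3); other prey at levels: A 2, C 3 → level 4.

Trophic level 4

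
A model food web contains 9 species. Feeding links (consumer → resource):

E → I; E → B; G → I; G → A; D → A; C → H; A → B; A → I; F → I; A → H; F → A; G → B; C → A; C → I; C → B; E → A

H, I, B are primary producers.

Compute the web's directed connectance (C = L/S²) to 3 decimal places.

The web has S = 9 species and L = 16 feeding links.
C = L / S² = 16 / 81 = 0.1975 ≈ 0.198.

C = 0.198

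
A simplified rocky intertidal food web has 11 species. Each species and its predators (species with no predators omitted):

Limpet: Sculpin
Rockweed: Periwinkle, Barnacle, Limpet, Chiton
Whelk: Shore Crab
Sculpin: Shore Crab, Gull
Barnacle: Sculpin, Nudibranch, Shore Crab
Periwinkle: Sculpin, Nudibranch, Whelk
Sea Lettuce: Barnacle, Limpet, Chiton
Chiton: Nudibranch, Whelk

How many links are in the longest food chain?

3 links

One longest chain: Rockweed → Periwinkle → Whelk → Shore Crab.
It has 4 species and 3 links.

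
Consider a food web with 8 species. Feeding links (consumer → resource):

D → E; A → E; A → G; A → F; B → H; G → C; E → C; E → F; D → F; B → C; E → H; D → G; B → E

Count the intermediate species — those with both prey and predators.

2

Intermediate species (has both prey and predators): G, E.
Count: 2.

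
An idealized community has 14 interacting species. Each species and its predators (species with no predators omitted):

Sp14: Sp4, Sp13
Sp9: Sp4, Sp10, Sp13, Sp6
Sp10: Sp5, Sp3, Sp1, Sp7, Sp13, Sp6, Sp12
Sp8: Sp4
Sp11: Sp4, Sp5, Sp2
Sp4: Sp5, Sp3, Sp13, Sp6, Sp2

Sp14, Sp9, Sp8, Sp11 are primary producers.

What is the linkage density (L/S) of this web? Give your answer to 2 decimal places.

There are L = 22 links among S = 14 species.
L/S = 22/14 = 1.5714 ≈ 1.57.

L/S = 1.57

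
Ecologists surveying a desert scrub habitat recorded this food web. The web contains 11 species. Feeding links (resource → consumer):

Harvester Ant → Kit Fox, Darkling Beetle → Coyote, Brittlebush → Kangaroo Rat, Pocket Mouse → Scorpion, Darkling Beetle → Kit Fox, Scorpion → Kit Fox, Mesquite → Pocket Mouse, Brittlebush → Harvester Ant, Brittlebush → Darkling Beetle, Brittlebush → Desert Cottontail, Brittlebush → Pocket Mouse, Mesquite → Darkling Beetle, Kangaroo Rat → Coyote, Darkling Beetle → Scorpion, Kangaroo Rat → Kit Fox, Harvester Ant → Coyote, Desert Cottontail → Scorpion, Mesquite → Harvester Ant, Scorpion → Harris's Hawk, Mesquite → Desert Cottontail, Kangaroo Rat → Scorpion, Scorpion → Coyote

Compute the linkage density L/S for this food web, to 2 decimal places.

L/S = 2.00

There are L = 22 links among S = 11 species.
L/S = 22/11 = 2.0000 ≈ 2.00.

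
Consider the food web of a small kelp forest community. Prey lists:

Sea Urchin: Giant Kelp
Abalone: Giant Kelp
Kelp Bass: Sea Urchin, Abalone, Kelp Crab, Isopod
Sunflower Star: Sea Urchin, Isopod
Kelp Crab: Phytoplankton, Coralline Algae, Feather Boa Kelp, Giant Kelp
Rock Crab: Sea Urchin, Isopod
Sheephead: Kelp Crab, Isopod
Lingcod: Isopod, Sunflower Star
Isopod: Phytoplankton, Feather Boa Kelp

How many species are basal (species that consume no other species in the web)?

Basal species (no prey listed): Phytoplankton, Coralline Algae, Feather Boa Kelp, Giant Kelp.
Count: 4.

4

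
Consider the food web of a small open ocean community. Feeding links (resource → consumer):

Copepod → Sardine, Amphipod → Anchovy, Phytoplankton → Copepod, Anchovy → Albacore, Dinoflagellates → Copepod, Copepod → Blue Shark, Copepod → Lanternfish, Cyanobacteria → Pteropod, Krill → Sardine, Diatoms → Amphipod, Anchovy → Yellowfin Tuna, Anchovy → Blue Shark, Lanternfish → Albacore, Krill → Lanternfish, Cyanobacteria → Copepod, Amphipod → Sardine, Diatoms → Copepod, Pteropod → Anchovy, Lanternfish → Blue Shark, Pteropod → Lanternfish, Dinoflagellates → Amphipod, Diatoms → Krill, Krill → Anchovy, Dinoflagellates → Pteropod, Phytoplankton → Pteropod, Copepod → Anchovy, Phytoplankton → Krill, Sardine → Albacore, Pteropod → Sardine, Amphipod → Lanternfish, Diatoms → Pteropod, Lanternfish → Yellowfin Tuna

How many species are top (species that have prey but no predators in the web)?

3

Top species (has prey, but nothing eats it): Blue Shark, Yellowfin Tuna, Albacore.
Count: 3.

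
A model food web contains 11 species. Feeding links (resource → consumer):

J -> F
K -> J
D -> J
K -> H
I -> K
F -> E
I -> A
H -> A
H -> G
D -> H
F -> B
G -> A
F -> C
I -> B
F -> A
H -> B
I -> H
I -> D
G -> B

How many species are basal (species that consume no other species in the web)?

Basal species (no prey listed): I.
Count: 1.

1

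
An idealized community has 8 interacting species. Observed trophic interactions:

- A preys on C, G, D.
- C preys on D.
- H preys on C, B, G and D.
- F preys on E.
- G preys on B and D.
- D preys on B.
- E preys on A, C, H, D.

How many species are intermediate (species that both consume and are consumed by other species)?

Intermediate species (has both prey and predators): D, G, C, H, A, E.
Count: 6.

6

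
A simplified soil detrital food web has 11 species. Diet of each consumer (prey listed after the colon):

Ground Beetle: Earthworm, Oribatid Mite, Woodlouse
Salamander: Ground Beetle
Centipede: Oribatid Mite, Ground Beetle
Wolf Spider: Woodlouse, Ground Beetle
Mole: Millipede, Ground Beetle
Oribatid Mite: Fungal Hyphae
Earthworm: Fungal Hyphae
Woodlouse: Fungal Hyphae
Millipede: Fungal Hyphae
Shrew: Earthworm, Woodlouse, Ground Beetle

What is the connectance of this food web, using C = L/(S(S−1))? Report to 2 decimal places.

The web has S = 11 species and L = 17 feeding links.
C = L / (S(S−1)) = 17 / 110 = 0.1545 ≈ 0.15.

C = 0.15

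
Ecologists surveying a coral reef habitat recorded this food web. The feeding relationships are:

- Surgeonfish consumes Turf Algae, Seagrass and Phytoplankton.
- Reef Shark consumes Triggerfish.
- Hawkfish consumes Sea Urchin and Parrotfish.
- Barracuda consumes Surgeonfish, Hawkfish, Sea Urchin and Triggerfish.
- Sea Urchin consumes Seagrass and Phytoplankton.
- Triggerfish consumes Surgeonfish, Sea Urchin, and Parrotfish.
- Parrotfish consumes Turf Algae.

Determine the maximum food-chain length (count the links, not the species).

One longest chain: Turf Algae → Parrotfish → Hawkfish → Barracuda.
It has 4 species and 3 links.

3 links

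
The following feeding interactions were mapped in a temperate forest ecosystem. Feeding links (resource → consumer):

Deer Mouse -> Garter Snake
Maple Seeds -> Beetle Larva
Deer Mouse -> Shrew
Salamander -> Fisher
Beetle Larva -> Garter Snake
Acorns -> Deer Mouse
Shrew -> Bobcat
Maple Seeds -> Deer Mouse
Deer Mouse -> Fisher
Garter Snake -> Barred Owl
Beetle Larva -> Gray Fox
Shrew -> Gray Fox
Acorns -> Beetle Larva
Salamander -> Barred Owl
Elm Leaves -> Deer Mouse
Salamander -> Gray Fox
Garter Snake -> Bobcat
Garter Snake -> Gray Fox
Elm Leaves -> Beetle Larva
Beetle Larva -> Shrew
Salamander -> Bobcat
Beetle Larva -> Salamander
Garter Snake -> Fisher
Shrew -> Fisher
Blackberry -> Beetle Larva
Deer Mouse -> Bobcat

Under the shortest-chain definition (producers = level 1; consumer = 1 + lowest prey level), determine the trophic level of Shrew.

Maple Seeds is a producer → level 1.
Deer Mouse eats Maple Seeds → level 2.
Shrew eats Deer Mouse → level 3.
No prey of Shrew is below level 2, so 3 is the minimum.

Trophic level 3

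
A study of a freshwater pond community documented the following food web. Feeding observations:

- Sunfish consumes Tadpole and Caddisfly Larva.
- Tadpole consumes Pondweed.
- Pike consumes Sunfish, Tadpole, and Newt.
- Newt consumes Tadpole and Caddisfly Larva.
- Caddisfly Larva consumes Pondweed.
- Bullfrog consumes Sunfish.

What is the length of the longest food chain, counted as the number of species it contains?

One longest chain: Pondweed → Tadpole → Sunfish → Pike.
It has 4 species and 3 links.

4 species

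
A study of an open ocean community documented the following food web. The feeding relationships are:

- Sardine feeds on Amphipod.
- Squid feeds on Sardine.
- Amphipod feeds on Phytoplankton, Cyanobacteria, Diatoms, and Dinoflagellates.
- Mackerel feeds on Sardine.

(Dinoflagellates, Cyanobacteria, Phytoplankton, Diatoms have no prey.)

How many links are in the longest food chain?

One longest chain: Dinoflagellates → Amphipod → Sardine → Mackerel.
It has 4 species and 3 links.

3 links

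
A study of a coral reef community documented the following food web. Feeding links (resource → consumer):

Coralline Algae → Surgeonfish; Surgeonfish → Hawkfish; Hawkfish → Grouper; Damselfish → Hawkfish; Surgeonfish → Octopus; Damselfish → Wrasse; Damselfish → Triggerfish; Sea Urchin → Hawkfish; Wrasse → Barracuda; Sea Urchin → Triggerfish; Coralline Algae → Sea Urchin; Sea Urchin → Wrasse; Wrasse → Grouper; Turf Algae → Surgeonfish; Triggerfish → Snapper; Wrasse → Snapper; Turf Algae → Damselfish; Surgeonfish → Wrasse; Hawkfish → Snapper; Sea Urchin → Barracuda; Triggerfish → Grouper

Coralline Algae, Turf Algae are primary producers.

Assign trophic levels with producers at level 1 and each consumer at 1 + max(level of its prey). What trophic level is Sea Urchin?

Coralline Algae is a producer → level 1.
Sea Urchin eats Coralline Algae → level 2.

Trophic level 2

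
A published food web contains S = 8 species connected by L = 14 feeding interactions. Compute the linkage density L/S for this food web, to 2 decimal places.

L/S = 1.75

There are L = 14 links among S = 8 species.
L/S = 14/8 = 1.7500 ≈ 1.75.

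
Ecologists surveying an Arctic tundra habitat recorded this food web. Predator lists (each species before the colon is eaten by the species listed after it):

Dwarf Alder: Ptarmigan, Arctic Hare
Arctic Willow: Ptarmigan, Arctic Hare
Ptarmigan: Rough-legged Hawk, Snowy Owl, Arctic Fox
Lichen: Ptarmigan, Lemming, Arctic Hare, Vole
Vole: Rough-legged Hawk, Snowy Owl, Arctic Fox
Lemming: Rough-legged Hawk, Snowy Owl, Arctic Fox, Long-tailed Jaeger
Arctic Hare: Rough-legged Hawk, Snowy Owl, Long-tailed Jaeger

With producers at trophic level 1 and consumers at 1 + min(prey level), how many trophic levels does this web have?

Producers (level 1): Dwarf Alder, Arctic Willow, Lichen.
Following each consumer down to its lowest-level prey: Lichen → Lemming → Long-tailed Jaeger (levels 1 through 3).
All prey of Long-tailed Jaeger (Lemming 2, Arctic Hare 2) are at level 2 or above, so Long-tailed Jaeger is at level 1 + 2 = 3.
Every consumer has at least one prey at level 2 or below, so none exceeds level 3.

3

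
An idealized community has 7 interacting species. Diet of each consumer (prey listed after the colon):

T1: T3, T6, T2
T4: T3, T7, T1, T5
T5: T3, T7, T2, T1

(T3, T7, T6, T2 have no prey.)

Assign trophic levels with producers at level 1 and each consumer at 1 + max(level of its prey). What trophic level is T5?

Trophic level 3

T3 is a producer → level 1.
T1 eats T3 (level 1); other prey at levels: T6 1, T2 1 → level 2.
T5 eats T1 (level 2); other prey at levels: T3 1, T7 1, T2 1 → level 3.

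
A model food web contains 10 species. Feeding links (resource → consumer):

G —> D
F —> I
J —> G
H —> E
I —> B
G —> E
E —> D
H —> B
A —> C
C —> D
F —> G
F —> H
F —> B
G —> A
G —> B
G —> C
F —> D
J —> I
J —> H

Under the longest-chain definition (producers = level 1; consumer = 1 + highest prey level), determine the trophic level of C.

J is a producer → level 1.
G eats J (level 1); other prey at levels: F 1 → level 2.
A eats G → level 3.
C eats A (level 3); other prey at levels: G 2 → level 4.

Trophic level 4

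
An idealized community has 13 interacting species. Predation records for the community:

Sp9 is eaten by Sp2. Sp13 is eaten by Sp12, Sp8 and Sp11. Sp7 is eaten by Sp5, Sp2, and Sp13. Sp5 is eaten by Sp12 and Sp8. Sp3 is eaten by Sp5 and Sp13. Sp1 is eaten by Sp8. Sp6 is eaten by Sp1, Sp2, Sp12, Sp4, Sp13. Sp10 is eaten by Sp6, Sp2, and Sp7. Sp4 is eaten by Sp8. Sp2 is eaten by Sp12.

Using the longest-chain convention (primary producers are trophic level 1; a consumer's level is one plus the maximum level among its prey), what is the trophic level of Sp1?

Trophic level 3

Sp10 is a producer → level 1.
Sp6 eats Sp10 → level 2.
Sp1 eats Sp6 → level 3.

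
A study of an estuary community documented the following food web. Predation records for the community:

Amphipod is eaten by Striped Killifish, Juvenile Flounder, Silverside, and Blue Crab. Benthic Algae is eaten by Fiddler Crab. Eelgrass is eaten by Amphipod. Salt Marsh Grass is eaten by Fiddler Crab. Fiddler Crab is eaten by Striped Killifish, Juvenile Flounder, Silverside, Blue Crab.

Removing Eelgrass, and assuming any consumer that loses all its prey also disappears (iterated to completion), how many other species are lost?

1

Remove Eelgrass.
Round 1: Amphipod (all prey gone) → extinct.
No further losses. Total secondary extinctions: 1.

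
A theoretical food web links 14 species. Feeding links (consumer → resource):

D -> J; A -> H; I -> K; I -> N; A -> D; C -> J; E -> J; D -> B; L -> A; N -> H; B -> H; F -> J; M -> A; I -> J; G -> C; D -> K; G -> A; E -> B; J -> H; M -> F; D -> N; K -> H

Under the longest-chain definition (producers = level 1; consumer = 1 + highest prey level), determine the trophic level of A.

Trophic level 4

H is a producer → level 1.
K eats H → level 2.
D eats K (level 2); other prey at levels: J 2, N 2, B 2 → level 3.
A eats D (level 3); other prey at levels: H 1 → level 4.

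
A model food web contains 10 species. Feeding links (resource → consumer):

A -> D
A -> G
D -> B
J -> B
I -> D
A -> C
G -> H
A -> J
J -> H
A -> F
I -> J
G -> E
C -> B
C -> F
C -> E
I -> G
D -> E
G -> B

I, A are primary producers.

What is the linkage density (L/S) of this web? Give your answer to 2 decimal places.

There are L = 18 links among S = 10 species.
L/S = 18/10 = 1.8000 ≈ 1.80.

L/S = 1.80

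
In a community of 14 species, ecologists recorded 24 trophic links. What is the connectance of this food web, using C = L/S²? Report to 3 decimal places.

The web has S = 14 species and L = 24 feeding links.
C = L / S² = 24 / 196 = 0.1224 ≈ 0.122.

C = 0.122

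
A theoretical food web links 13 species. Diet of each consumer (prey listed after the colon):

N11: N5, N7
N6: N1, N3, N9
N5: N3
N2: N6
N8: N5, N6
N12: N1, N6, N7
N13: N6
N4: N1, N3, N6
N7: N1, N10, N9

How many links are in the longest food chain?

One longest chain: N3 → N5 → N8.
It has 3 species and 2 links.

2 links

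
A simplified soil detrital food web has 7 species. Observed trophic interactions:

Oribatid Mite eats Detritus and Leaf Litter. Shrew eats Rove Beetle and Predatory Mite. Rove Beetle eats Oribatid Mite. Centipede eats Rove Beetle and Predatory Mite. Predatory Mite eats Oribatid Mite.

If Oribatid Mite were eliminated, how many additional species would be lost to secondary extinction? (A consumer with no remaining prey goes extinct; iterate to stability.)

Remove Oribatid Mite.
Round 1: Predatory Mite (all prey gone), Rove Beetle (all prey gone) → extinct.
Round 2: Shrew (all prey gone), Centipede (all prey gone) → extinct.
No further losses. Total secondary extinctions: 4.

4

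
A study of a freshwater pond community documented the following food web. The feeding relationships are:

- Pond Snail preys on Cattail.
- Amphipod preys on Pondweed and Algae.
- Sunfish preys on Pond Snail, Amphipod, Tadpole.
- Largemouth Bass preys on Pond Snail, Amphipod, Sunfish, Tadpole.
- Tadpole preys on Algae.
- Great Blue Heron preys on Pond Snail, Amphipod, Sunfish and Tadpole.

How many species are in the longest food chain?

One longest chain: Cattail → Pond Snail → Sunfish → Largemouth Bass.
It has 4 species and 3 links.

4 species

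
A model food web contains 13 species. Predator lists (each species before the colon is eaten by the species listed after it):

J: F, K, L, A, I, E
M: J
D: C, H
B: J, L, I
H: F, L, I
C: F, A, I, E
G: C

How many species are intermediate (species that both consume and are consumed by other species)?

3

Intermediate species (has both prey and predators): C, J, H.
Count: 3.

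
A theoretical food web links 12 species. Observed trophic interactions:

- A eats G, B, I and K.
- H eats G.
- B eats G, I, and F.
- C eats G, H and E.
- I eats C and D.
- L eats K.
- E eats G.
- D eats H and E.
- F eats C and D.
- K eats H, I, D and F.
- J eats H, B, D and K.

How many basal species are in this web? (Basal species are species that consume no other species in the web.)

1

Basal species (no prey listed): G.
Count: 1.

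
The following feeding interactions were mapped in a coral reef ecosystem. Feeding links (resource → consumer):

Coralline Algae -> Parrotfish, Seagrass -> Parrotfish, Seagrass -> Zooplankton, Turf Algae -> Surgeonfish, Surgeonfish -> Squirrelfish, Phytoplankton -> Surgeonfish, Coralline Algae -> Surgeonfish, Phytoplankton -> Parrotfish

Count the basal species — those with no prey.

4

Basal species (no prey listed): Coralline Algae, Phytoplankton, Turf Algae, Seagrass.
Count: 4.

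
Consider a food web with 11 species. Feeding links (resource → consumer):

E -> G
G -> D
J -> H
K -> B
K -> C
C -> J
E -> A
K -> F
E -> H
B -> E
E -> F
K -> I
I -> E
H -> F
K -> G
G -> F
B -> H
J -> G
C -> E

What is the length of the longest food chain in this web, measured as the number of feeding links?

One longest chain: K → I → E → G → F.
It has 5 species and 4 links.

4 links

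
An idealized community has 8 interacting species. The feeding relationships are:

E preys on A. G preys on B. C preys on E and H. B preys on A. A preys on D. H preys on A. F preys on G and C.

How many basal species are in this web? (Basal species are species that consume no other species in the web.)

1

Basal species (no prey listed): D.
Count: 1.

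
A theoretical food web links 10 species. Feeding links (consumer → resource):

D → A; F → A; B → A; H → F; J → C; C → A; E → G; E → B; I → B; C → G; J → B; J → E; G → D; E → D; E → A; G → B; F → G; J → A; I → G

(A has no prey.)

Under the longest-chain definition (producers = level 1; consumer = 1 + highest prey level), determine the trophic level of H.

A is a producer → level 1.
D eats A → level 2.
G eats D (level 2); other prey at levels: B 2 → level 3.
F eats G (level 3); other prey at levels: A 1 → level 4.
H eats F → level 5.

Trophic level 5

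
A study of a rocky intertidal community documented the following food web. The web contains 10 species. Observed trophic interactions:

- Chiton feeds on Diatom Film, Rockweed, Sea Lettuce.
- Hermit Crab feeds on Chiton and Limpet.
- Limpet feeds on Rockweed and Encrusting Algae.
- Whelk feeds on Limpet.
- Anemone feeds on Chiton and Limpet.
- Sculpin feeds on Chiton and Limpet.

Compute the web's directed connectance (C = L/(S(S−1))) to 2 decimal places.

The web has S = 10 species and L = 12 feeding links.
C = L / (S(S−1)) = 12 / 90 = 0.1333 ≈ 0.13.

C = 0.13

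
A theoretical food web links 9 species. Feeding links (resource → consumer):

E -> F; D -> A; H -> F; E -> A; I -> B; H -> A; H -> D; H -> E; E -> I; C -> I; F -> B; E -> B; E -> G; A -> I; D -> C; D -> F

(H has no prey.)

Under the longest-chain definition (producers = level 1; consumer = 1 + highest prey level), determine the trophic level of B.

H is a producer → level 1.
D eats H → level 2.
C eats D → level 3.
I eats C (level 3); other prey at levels: E 2, A 3 → level 4.
B eats I (level 4); other prey at levels: E 2, F 3 → level 5.

Trophic level 5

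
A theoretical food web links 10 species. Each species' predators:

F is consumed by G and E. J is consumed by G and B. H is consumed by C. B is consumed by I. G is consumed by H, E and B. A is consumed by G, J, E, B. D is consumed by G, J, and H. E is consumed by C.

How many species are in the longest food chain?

5 species

One longest chain: D → J → G → E → C.
It has 5 species and 4 links.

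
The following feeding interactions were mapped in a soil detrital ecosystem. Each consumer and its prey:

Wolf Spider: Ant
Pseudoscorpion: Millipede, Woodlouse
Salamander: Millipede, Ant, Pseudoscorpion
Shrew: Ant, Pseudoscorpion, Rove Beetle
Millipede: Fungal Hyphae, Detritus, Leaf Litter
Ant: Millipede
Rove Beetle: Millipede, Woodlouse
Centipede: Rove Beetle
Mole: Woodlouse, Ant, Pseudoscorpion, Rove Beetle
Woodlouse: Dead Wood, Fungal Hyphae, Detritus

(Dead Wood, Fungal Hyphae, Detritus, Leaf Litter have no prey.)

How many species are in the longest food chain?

4 species

One longest chain: Fungal Hyphae → Millipede → Ant → Wolf Spider.
It has 4 species and 3 links.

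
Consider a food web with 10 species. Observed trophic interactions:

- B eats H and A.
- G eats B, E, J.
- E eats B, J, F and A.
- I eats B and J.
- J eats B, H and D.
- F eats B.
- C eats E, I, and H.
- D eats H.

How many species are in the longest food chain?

5 species

One longest chain: H → D → J → I → C.
It has 5 species and 4 links.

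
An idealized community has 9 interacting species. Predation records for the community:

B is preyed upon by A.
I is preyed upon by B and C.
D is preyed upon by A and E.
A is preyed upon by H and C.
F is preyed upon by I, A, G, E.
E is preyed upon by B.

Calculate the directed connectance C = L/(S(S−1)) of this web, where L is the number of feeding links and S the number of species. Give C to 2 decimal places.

The web has S = 9 species and L = 12 feeding links.
C = L / (S(S−1)) = 12 / 72 = 0.1667 ≈ 0.17.

C = 0.17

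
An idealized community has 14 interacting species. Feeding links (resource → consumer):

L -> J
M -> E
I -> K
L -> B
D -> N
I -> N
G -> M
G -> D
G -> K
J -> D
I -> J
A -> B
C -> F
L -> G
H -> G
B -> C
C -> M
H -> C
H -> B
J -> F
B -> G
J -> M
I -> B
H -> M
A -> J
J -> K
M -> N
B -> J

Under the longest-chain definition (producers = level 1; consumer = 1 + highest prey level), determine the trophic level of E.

Trophic level 5

L is a producer → level 1.
B eats L (level 1); other prey at levels: I 1, A 1, H 1 → level 2.
J eats B (level 2); other prey at levels: L 1, I 1, A 1 → level 3.
M eats J (level 3); other prey at levels: H 1, C 3, G 3 → level 4.
E eats M → level 5.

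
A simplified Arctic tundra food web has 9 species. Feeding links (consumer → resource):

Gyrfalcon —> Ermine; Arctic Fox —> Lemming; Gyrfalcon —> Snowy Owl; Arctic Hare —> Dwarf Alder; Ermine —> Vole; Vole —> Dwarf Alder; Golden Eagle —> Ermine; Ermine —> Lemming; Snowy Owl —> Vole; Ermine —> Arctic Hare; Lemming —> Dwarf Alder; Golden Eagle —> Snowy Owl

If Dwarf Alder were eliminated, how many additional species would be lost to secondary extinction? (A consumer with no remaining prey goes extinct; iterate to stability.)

8

Remove Dwarf Alder.
Round 1: Arctic Hare (all prey gone), Vole (all prey gone), Lemming (all prey gone) → extinct.
Round 2: Arctic Fox (all prey gone), Ermine (all prey gone), Snowy Owl (all prey gone) → extinct.
Round 3: Gyrfalcon (all prey gone), Golden Eagle (all prey gone) → extinct.
No further losses. Total secondary extinctions: 8.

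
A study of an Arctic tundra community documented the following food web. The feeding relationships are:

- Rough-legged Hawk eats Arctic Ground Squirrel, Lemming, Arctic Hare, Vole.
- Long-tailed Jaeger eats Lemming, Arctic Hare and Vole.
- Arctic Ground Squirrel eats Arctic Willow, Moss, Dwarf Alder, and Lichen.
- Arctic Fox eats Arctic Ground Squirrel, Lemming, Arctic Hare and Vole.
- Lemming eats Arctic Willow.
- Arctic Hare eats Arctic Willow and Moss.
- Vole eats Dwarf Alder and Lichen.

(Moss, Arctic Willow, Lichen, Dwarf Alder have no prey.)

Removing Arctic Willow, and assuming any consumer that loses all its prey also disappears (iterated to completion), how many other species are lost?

1

Remove Arctic Willow.
Round 1: Lemming (all prey gone) → extinct.
No further losses. Total secondary extinctions: 1.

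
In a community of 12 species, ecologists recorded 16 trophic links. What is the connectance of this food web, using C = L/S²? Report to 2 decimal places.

C = 0.11

The web has S = 12 species and L = 16 feeding links.
C = L / S² = 16 / 144 = 0.1111 ≈ 0.11.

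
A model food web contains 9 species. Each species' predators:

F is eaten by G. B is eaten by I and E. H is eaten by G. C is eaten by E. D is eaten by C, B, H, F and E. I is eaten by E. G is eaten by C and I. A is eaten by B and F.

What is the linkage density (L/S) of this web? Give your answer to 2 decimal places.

L/S = 1.67

There are L = 15 links among S = 9 species.
L/S = 15/9 = 1.6667 ≈ 1.67.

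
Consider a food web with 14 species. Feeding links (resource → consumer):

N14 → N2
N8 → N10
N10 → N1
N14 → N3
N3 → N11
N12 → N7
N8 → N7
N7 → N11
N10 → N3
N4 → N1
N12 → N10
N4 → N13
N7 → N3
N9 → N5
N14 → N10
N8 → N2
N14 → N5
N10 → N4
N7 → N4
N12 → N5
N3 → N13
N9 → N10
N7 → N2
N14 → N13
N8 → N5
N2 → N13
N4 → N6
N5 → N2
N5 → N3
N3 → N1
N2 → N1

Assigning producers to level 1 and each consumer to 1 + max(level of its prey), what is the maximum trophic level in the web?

4

Producers (level 1): N8, N9, N12, N14.
N8 → N10 → N4 → N6 gives N6 level 4.
No species has a prey at level 4, so no species reaches level 5.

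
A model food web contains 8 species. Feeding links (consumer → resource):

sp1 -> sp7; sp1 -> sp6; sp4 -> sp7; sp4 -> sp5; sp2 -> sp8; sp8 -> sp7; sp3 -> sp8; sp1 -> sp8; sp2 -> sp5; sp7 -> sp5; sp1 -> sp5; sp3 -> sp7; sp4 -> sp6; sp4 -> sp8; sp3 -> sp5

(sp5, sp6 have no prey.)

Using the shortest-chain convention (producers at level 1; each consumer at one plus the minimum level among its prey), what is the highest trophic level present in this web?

3

Producers (level 1): sp5, sp6.
Following each consumer down to its lowest-level prey: sp5 → sp7 → sp8 (levels 1 through 3).
All prey of sp8 (sp7 2) are at level 2 or above, so sp8 is at level 1 + 2 = 3.
Every consumer has at least one prey at level 2 or below, so none exceeds level 3.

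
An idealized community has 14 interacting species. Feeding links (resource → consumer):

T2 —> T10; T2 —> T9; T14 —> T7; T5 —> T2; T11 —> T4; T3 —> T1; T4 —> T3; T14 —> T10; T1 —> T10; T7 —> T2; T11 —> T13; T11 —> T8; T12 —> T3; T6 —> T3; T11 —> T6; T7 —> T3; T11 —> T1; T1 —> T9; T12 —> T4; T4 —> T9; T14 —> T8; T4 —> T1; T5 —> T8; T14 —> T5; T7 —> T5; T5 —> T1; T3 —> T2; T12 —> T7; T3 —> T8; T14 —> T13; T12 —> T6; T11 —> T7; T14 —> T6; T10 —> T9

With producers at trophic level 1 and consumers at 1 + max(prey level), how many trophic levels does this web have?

Producers (level 1): T11, T12, T14.
T11 → T7 → T5 → T2 → T10 → T9 gives T9 level 6.
No species has a prey at level 6, so no species reaches level 7.

6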